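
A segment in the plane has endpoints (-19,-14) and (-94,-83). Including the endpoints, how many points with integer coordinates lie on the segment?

The number of lattice points on a segment between lattice points is gcd(|Δx|,|Δy|) + 1 = gcd(75,69) + 1 = 3 + 1 = 4.

4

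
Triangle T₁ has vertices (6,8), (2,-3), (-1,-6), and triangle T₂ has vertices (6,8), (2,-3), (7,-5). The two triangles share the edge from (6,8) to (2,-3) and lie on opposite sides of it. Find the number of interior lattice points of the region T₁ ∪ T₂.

The union is the simple quadrilateral with vertices (6,8), (-1,-6), (2,-3), (7,-5) in order.
Using the shoelace formula, 2A = |(6·(-6) − (-1)·8) + ((-1)·(-3) − 2·(-6)) + (2·(-5) − 7·(-3)) + (7·8 − 6·(-5))| = 84, so the area is 42.
Summing gcd(|Δx|,|Δy|) over the edges gives the boundary count: gcd(7,14) + gcd(3,3) + gcd(5,2) + gcd(1,13) = 7+3+1+1 = 12.
By Pick's theorem I = A − B/2 + 1 = 42 − 12/2 + 1 = 37.

37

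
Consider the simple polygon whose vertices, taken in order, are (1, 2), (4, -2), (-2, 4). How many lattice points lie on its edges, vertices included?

8

The number of boundary lattice points is Σ gcd(|Δx|,|Δy|) = gcd(3,4) + gcd(6,6) + gcd(3,2) = 1+6+1 = 8.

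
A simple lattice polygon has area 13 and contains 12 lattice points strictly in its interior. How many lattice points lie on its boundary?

Pick's theorem gives A = I + B/2 − 1, so B = 2(A − I + 1) = 2(13 − 12 + 1) = 4.

4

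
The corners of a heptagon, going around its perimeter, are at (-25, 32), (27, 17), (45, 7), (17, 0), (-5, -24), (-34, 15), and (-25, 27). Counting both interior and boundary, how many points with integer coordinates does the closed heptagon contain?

1987

By the shoelace formula, twice the signed area is |[(-25)·17 − 27·32] + [27·7 − 45·17] + [45·0 − 17·7] + [17·(-24) − (-5)·0] + [(-5)·15 − (-34)·(-24)] + [(-34)·27 − (-25)·15] + [(-25)·32 − (-25)·27]| = 3951, so the area is 3951/2.
Along each edge there are gcd(|Δx|,|Δy|)+1 lattice points, so counting each shared vertex once the boundary has gcd(52,15) + gcd(18,10) + gcd(28,7) + gcd(22,24) + gcd(29,39) + gcd(9,12) + gcd(0,5) = 1+2+7+2+1+3+5 = 21.
Pick's theorem gives I = A − B/2 + 1 = 3951/2 − 21/2 + 1 = 1966, so the closed region contains I + B = 1966 + 21 = 1987 lattice points.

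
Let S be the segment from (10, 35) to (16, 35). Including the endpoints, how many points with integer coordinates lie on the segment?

The number of lattice points on a segment between lattice points is gcd(|Δx|,|Δy|) + 1 = gcd(6,0) + 1 = 6 + 1 = 7.

7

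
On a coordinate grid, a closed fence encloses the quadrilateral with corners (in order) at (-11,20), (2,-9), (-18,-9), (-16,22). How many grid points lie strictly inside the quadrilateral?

By the shoelace formula, twice the signed area is |[(-11)·(-9) − 2·20] + [2·(-9) − (-18)·(-9)] + [(-18)·22 − (-16)·(-9)] + [(-16)·20 − (-11)·22]| = 739, so the area is 369.5.
Summing gcd(|Δx|,|Δy|) over the edges gives the boundary count: gcd(13,29) + gcd(20,0) + gcd(2,31) + gcd(5,2) = 1+20+1+1 = 23.
Pick's theorem gives I = A − B/2 + 1 = 369.5 − 23/2 + 1 = 359.

359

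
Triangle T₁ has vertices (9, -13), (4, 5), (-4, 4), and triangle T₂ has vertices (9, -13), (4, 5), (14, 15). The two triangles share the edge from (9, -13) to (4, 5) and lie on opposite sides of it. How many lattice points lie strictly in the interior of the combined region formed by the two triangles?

184

The union is the simple quadrilateral with vertices (9, -13), (-4, 4), (4, 5), (14, 15) in order.
By the shoelace formula, twice the signed area is |[9·4 − (-4)·(-13)] + [(-4)·5 − 4·4] + [4·15 − 14·5] + [14·(-13) − 9·15]| = 379, so the area is 379/2.
Summing gcd(|Δx|,|Δy|) over the edges gives the boundary count: gcd(13,17) + gcd(8,1) + gcd(10,10) + gcd(5,28) = 1+1+10+1 = 13.
By Pick's theorem I = A − B/2 + 1 = 379/2 − 13/2 + 1 = 184.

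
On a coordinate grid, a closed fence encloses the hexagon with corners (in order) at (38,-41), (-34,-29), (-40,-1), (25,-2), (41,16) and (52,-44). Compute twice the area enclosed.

By the shoelace formula, twice the signed area is |(38·(-29) − (-34)·(-41)) + ((-34)·(-1) − (-40)·(-29)) + ((-40)·(-2) − 25·(-1)) + (25·16 − 41·(-2)) + (41·(-44) − 52·16) + (52·(-41) − 38·(-44))| = 6131, so the area is 6131/2.

6131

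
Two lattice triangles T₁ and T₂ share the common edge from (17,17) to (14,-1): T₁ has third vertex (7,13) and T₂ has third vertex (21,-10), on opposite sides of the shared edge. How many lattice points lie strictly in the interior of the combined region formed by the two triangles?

The union is the simple quadrilateral with vertices (17,17), (7,13), (14,-1), (21,-10) in order.
By the shoelace formula, twice the signed area is |(17·13 − 7·17) + (7·(-1) − 14·13) + (14·(-10) − 21·(-1)) + (21·17 − 17·(-10))| = 321, so the area is 160.5.
The number of boundary lattice points is Σ gcd(|Δx|,|Δy|) = gcd(10,4) + gcd(7,14) + gcd(7,9) + gcd(4,27) = 2+7+1+1 = 11.
By Pick's theorem I = A − B/2 + 1 = 160.5 − 11/2 + 1 = 156.

156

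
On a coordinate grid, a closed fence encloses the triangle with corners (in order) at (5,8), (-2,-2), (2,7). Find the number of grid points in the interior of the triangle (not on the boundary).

11

The shoelace formula gives twice the area as |[5·(-2) − (-2)·8] + [(-2)·7 − 2·(-2)] + [2·8 − 5·7]| = 23, so the area is 23/2.
Summing gcd(|Δx|,|Δy|) over the edges gives the boundary count: gcd(7,10) + gcd(4,9) + gcd(3,1) = 1+1+1 = 3.
Pick's theorem gives I = A − B/2 + 1 = 23/2 − 3/2 + 1 = 11.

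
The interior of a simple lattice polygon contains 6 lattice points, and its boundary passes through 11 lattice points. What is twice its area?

By Pick's theorem, A = I + B/2 − 1 = 6 + 11/2 − 1 = 21/2.
Hence 2A = 21.

21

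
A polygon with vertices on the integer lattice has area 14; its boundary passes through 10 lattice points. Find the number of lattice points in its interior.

From Pick's theorem, I = A − B/2 + 1 = 14 − 10/2 + 1 = 10.

10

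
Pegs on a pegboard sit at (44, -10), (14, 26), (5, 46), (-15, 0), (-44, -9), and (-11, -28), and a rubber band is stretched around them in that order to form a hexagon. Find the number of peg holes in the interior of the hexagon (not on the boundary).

The shoelace formula gives twice the area as |[44·26 − 14·(-10)] + [14·46 − 5·26] + [5·0 − (-15)·46] + [(-15)·(-9) − (-44)·0] + [(-44)·(-28) − (-11)·(-9)] + [(-11)·(-10) − 44·(-28)]| = 5098, so the area is 2549.
Summing gcd(|Δx|,|Δy|) over the edges gives the boundary count: gcd(30,36) + gcd(9,20) + gcd(20,46) + gcd(29,9) + gcd(33,19) + gcd(55,18) = 6+1+2+1+1+1 = 12.
Pick's theorem gives I = A − B/2 + 1 = 2549 − 12/2 + 1 = 2544.

2544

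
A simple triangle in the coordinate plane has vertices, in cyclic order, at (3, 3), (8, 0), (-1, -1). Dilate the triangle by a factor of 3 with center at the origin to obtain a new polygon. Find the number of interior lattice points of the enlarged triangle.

By the shoelace formula, twice the signed area is |(3·0 − 8·3) + (8·(-1) − (-1)·0) + ((-1)·3 − 3·(-1))| = 32, so the area is 16.
Along each edge there are gcd(|Δx|,|Δy|)+1 lattice points, so counting each shared vertex once the boundary has gcd(5,3) + gcd(9,1) + gcd(4,4) = 1+1+4 = 6.
Scaling by 3 multiplies the area by 3² = 9 (so the new area is 144) and multiplies the boundary lattice-point count by 3, giving 18.
By Pick's theorem, the interior count of the dilated polygon is 144 − 18/2 + 1 = 136.

136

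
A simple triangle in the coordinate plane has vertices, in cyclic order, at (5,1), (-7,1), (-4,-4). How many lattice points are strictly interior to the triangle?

The shoelace formula gives twice the area as |[5·1 − (-7)·1] + [(-7)·(-4) − (-4)·1] + [(-4)·1 − 5·(-4)]| = 60, so the area is 30.
Along each edge there are gcd(|Δx|,|Δy|)+1 lattice points, so counting each shared vertex once the boundary has gcd(12,0) + gcd(3,5) + gcd(9,5) = 12+1+1 = 14.
Pick's theorem gives I = A − B/2 + 1 = 30 − 14/2 + 1 = 24.

24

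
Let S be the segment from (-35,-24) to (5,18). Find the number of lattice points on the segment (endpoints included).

3

The number of lattice points on a segment between lattice points is gcd(|Δx|,|Δy|) + 1 = gcd(40,42) + 1 = 2 + 1 = 3.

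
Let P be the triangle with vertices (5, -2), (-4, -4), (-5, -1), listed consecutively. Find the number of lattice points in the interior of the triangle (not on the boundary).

By the shoelace formula, twice the signed area is |[5·(-4) − (-4)·(-2)] + [(-4)·(-1) − (-5)·(-4)] + [(-5)·(-2) − 5·(-1)]| = 29, so the area is 14.5.
Along each edge there are gcd(|Δx|,|Δy|)+1 lattice points, so counting each shared vertex once the boundary has gcd(9,2) + gcd(1,3) + gcd(10,1) = 1+1+1 = 3.
By Pick's theorem A = I + B/2 − 1, so I = 14.5 − 3/2 + 1 = 14.

14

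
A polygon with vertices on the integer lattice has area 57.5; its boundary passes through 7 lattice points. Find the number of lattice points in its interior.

Pick's theorem A = I + B/2 − 1 rearranges to I = A − B/2 + 1 = 57.5 − 7/2 + 1 = 55.

55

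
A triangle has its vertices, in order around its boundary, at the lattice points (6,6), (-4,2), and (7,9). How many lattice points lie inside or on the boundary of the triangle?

16

By the shoelace formula, twice the signed area is |(6·2 − (-4)·6) + ((-4)·9 − 7·2) + (7·6 − 6·9)| = 26, so the area is 13.
Along each edge there are gcd(|Δx|,|Δy|)+1 lattice points, so counting each shared vertex once the boundary has gcd(10,4) + gcd(11,7) + gcd(1,3) = 2+1+1 = 4.
Pick's theorem gives I = A − B/2 + 1 = 13 − 4/2 + 1 = 12, so the closed region contains I + B = 12 + 4 = 16 lattice points.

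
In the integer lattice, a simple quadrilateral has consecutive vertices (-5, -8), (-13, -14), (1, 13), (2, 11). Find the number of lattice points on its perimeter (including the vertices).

5

Summing gcd(|Δx|,|Δy|) over the edges gives the boundary count: gcd(8,6) + gcd(14,27) + gcd(1,2) + gcd(7,19) = 2+1+1+1 = 5.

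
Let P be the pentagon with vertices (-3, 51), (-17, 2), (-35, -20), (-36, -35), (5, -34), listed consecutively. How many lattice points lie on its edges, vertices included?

The number of boundary lattice points is Σ gcd(|Δx|,|Δy|) = gcd(14,49) + gcd(18,22) + gcd(1,15) + gcd(41,1) + gcd(8,85) = 7+2+1+1+1 = 12.

12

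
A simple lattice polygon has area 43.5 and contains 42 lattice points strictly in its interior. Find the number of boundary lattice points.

5

Pick's theorem gives A = I + B/2 − 1, so B = 2(A − I + 1) = 2(43.5 − 42 + 1) = 5.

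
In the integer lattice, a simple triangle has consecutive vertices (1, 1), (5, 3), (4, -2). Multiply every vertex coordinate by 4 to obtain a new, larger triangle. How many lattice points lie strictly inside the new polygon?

133

By the shoelace formula, twice the signed area is |(1·3 − 5·1) + (5·(-2) − 4·3) + (4·1 − 1·(-2))| = 18, so the area is 9.
Along each edge there are gcd(|Δx|,|Δy|)+1 lattice points, so counting each shared vertex once the boundary has gcd(4,2) + gcd(1,5) + gcd(3,3) = 2+1+3 = 6.
Scaling by 4 multiplies the area by 4² = 16 (so the new area is 144) and multiplies the boundary lattice-point count by 4, giving 24.
By Pick's theorem, the interior count of the dilated polygon is 144 − 24/2 + 1 = 133.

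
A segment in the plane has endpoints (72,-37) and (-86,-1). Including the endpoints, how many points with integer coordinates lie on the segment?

3

The number of lattice points on a segment between lattice points is gcd(|Δx|,|Δy|) + 1 = gcd(158,36) + 1 = 2 + 1 = 3.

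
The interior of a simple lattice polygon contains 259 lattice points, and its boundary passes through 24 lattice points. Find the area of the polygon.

By Pick's theorem, A = I + B/2 − 1 = 259 + 24/2 − 1 = 270.

270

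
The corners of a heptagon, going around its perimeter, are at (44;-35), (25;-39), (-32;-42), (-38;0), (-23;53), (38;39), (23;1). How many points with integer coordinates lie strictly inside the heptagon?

5677

The shoelace formula gives twice the area as |[44·(-39) − 25·(-35)] + [25·(-42) − (-32)·(-39)] + [(-32)·0 − (-38)·(-42)] + [(-38)·53 − (-23)·0] + [(-23)·39 − 38·53] + [38·1 − 23·39] + [23·(-35) − 44·1]| = 11368, so the area is 5684.
Along each edge there are gcd(|Δx|,|Δy|)+1 lattice points, so counting each shared vertex once the boundary has gcd(19,4) + gcd(57,3) + gcd(6,42) + gcd(15,53) + gcd(61,14) + gcd(15,38) + gcd(21,36) = 1+3+6+1+1+1+3 = 16.
Pick's theorem gives I = A − B/2 + 1 = 5684 − 16/2 + 1 = 5677.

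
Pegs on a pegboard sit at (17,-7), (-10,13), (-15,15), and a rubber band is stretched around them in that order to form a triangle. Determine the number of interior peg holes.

22

The shoelace formula gives twice the area as |(17·13 − (-10)·(-7)) + ((-10)·15 − (-15)·13) + ((-15)·(-7) − 17·15)| = 46, so the area is 23.
Along each edge there are gcd(|Δx|,|Δy|)+1 lattice points, so counting each shared vertex once the boundary has gcd(27,20) + gcd(5,2) + gcd(32,22) = 1+1+2 = 4.
By Pick's theorem A = I + B/2 − 1, so I = 23 − 4/2 + 1 = 22.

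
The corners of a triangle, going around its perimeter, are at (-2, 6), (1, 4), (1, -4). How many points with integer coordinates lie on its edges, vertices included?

Along each edge there are gcd(|Δx|,|Δy|)+1 lattice points, so counting each shared vertex once the boundary has gcd(3,2) + gcd(0,8) + gcd(3,10) = 1+8+1 = 10.

10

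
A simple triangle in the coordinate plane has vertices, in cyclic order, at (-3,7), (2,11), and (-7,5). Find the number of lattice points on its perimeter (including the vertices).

6

Along each edge there are gcd(|Δx|,|Δy|)+1 lattice points, so counting each shared vertex once the boundary has gcd(5,4) + gcd(9,6) + gcd(4,2) = 1+3+2 = 6.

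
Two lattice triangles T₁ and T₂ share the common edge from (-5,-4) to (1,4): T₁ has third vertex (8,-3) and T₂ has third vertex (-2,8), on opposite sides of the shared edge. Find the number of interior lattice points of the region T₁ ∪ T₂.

The union is the simple quadrilateral with vertices (-5,-4), (8,-3), (1,4), (-2,8) in order.
The shoelace formula gives twice the area as |((-5)·(-3) − 8·(-4)) + (8·4 − 1·(-3)) + (1·8 − (-2)·4) + ((-2)·(-4) − (-5)·8)| = 146, so the area is 73.
Summing gcd(|Δx|,|Δy|) over the edges gives the boundary count: gcd(13,1) + gcd(7,7) + gcd(3,4) + gcd(3,12) = 1+7+1+3 = 12.
By Pick's theorem I = A − B/2 + 1 = 73 − 12/2 + 1 = 68.

68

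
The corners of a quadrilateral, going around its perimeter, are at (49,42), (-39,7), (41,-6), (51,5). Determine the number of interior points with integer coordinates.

2167

The shoelace formula gives twice the area as |[49·7 − (-39)·42] + [(-39)·(-6) − 41·7] + [41·5 − 51·(-6)] + [51·42 − 49·5]| = 4336, so the area is 2168.
Along each edge there are gcd(|Δx|,|Δy|)+1 lattice points, so counting each shared vertex once the boundary has gcd(88,35) + gcd(80,13) + gcd(10,11) + gcd(2,37) = 1+1+1+1 = 4.
Pick's theorem gives I = A − B/2 + 1 = 2168 − 4/2 + 1 = 2167.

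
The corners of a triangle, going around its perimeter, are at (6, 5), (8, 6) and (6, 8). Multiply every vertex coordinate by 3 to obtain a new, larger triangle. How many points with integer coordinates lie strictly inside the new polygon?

The shoelace formula gives twice the area as |[6·6 − 8·5] + [8·8 − 6·6] + [6·5 − 6·8]| = 6, so the area is 3.
The number of boundary lattice points is Σ gcd(|Δx|,|Δy|) = gcd(2,1) + gcd(2,2) + gcd(0,3) = 1+2+3 = 6.
Scaling by 3 multiplies the area by 3² = 9 (so the new area is 27) and multiplies the boundary lattice-point count by 3, giving 18.
By Pick's theorem, the interior count of the dilated polygon is 27 − 18/2 + 1 = 19.

19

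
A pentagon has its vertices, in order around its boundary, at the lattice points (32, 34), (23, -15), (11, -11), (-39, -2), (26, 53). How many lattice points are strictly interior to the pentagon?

2309

Using the shoelace formula, 2A = |[32·(-15) − 23·34] + [23·(-11) − 11·(-15)] + [11·(-2) − (-39)·(-11)] + [(-39)·53 − 26·(-2)] + [26·34 − 32·53]| = 4628, so the area is 2314.
The number of boundary lattice points is Σ gcd(|Δx|,|Δy|) = gcd(9,49) + gcd(12,4) + gcd(50,9) + gcd(65,55) + gcd(6,19) = 1+4+1+5+1 = 12.
Pick's theorem gives I = A − B/2 + 1 = 2314 − 12/2 + 1 = 2309.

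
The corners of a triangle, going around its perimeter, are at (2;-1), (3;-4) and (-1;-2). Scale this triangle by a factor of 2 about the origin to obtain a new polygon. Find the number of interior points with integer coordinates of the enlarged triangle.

17

The shoelace formula gives twice the area as |(2·(-4) − 3·(-1)) + (3·(-2) − (-1)·(-4)) + ((-1)·(-1) − 2·(-2))| = 10, so the area is 5.
Summing gcd(|Δx|,|Δy|) over the edges gives the boundary count: gcd(1,3) + gcd(4,2) + gcd(3,1) = 1+2+1 = 4.
Scaling by 2 multiplies the area by 2² = 4 (so the new area is 20) and multiplies the boundary lattice-point count by 2, giving 8.
By Pick's theorem, the interior count of the dilated polygon is 20 − 8/2 + 1 = 17.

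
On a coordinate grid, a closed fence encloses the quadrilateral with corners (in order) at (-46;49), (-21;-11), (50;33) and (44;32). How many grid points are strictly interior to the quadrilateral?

The shoelace formula gives twice the area as |[(-46)·(-11) − (-21)·49] + [(-21)·33 − 50·(-11)] + [50·32 − 44·33] + [44·49 − (-46)·32]| = 5168, so the area is 2584.
Along each edge there are gcd(|Δx|,|Δy|)+1 lattice points, so counting each shared vertex once the boundary has gcd(25,60) + gcd(71,44) + gcd(6,1) + gcd(90,17) = 5+1+1+1 = 8.
Pick's theorem gives I = A − B/2 + 1 = 2584 − 8/2 + 1 = 2581.

2581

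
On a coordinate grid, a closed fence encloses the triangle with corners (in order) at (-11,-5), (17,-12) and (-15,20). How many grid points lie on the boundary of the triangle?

Along each edge there are gcd(|Δx|,|Δy|)+1 lattice points, so counting each shared vertex once the boundary has gcd(28,7) + gcd(32,32) + gcd(4,25) = 7+32+1 = 40.

40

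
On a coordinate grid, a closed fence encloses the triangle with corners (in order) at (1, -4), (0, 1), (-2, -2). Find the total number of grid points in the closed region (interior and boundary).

By the shoelace formula, twice the signed area is |(1·1 − 0·(-4)) + (0·(-2) − (-2)·1) + ((-2)·(-4) − 1·(-2))| = 13, so the area is 13/2.
The number of boundary lattice points is Σ gcd(|Δx|,|Δy|) = gcd(1,5) + gcd(2,3) + gcd(3,2) = 1+1+1 = 3.
Pick's theorem gives I = A − B/2 + 1 = 13/2 − 3/2 + 1 = 6, so the closed region contains I + B = 6 + 3 = 9 lattice points.

9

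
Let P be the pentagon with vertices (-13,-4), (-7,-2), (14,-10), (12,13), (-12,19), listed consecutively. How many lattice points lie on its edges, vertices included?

The number of boundary lattice points is Σ gcd(|Δx|,|Δy|) = gcd(6,2) + gcd(21,8) + gcd(2,23) + gcd(24,6) + gcd(1,23) = 2+1+1+6+1 = 11.

11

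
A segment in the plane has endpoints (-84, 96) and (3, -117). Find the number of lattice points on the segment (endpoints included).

4

The number of lattice points on a segment between lattice points is gcd(|Δx|,|Δy|) + 1 = gcd(87,213) + 1 = 3 + 1 = 4.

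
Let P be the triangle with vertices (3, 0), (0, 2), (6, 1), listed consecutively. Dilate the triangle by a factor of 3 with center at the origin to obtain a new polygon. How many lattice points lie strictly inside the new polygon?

Using the shoelace formula, 2A = |(3·2 − 0·0) + (0·1 − 6·2) + (6·0 − 3·1)| = 9, so the area is 4.5.
Summing gcd(|Δx|,|Δy|) over the edges gives the boundary count: gcd(3,2) + gcd(6,1) + gcd(3,1) = 1+1+1 = 3.
Scaling by 3 multiplies the area by 3² = 9 (so the new area is 81/2) and multiplies the boundary lattice-point count by 3, giving 9.
By Pick's theorem, the interior count of the dilated polygon is 81/2 − 9/2 + 1 = 37.

37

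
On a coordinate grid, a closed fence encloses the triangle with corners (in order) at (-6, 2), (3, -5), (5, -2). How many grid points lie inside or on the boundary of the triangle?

By the shoelace formula, twice the signed area is |[(-6)·(-5) − 3·2] + [3·(-2) − 5·(-5)] + [5·2 − (-6)·(-2)]| = 41, so the area is 41/2.
Summing gcd(|Δx|,|Δy|) over the edges gives the boundary count: gcd(9,7) + gcd(2,3) + gcd(11,4) = 1+1+1 = 3.
Pick's theorem gives I = A − B/2 + 1 = 41/2 − 3/2 + 1 = 20, so the closed region contains I + B = 20 + 3 = 23 lattice points.

23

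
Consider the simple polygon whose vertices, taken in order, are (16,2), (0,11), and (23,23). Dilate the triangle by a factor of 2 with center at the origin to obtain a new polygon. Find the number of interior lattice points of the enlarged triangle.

790

Using the shoelace formula, 2A = |(16·11 − 0·2) + (0·23 − 23·11) + (23·2 − 16·23)| = 399, so the area is 199.5.
The number of boundary lattice points is Σ gcd(|Δx|,|Δy|) = gcd(16,9) + gcd(23,12) + gcd(7,21) = 1+1+7 = 9.
Scaling by 2 multiplies the area by 2² = 4 (so the new area is 798) and multiplies the boundary lattice-point count by 2, giving 18.
By Pick's theorem, the interior count of the dilated polygon is 798 − 18/2 + 1 = 790.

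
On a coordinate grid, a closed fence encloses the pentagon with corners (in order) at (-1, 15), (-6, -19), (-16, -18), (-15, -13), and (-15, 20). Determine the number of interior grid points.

Using the shoelace formula, 2A = |[(-1)·(-19) − (-6)·15] + [(-6)·(-18) − (-16)·(-19)] + [(-16)·(-13) − (-15)·(-18)] + [(-15)·20 − (-15)·(-13)] + [(-15)·15 − (-1)·20]| = 849, so the area is 424.5.
Along each edge there are gcd(|Δx|,|Δy|)+1 lattice points, so counting each shared vertex once the boundary has gcd(5,34) + gcd(10,1) + gcd(1,5) + gcd(0,33) + gcd(14,5) = 1+1+1+33+1 = 37.
Pick's theorem gives I = A − B/2 + 1 = 424.5 − 37/2 + 1 = 407.

407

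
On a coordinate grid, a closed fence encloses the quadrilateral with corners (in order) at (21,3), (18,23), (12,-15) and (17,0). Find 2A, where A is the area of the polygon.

Using the shoelace formula, 2A = |[21·23 − 18·3] + [18·(-15) − 12·23] + [12·0 − 17·(-15)] + [17·3 − 21·0]| = 189, so the area is 94.5.

189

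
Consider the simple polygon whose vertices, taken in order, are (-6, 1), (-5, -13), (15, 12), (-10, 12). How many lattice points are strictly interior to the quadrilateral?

The shoelace formula gives twice the area as |[(-6)·(-13) − (-5)·1] + [(-5)·12 − 15·(-13)] + [15·12 − (-10)·12] + [(-10)·1 − (-6)·12]| = 580, so the area is 290.
The number of boundary lattice points is Σ gcd(|Δx|,|Δy|) = gcd(1,14) + gcd(20,25) + gcd(25,0) + gcd(4,11) = 1+5+25+1 = 32.
Pick's theorem gives I = A − B/2 + 1 = 290 − 32/2 + 1 = 275.

275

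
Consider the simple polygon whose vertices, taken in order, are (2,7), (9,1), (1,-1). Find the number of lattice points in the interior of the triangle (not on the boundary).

30

Using the shoelace formula, 2A = |(2·1 − 9·7) + (9·(-1) − 1·1) + (1·7 − 2·(-1))| = 62, so the area is 31.
The number of boundary lattice points is Σ gcd(|Δx|,|Δy|) = gcd(7,6) + gcd(8,2) + gcd(1,8) = 1+2+1 = 4.
Pick's theorem gives I = A − B/2 + 1 = 31 − 4/2 + 1 = 30.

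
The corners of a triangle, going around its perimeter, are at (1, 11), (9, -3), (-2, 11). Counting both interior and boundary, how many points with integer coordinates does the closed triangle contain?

25

Using the shoelace formula, 2A = |(1·(-3) − 9·11) + (9·11 − (-2)·(-3)) + ((-2)·11 − 1·11)| = 42, so the area is 21.
Along each edge there are gcd(|Δx|,|Δy|)+1 lattice points, so counting each shared vertex once the boundary has gcd(8,14) + gcd(11,14) + gcd(3,0) = 2+1+3 = 6.
Pick's theorem gives I = A − B/2 + 1 = 21 − 6/2 + 1 = 19, so the closed region contains I + B = 19 + 6 = 25 lattice points.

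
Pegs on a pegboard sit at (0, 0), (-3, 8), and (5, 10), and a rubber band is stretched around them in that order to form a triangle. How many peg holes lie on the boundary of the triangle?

The number of boundary lattice points is Σ gcd(|Δx|,|Δy|) = gcd(3,8) + gcd(8,2) + gcd(5,10) = 1+2+5 = 8.

8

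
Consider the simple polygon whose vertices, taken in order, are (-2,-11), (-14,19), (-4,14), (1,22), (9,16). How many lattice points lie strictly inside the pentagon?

325

The shoelace formula gives twice the area as |((-2)·19 − (-14)·(-11)) + ((-14)·14 − (-4)·19) + ((-4)·22 − 1·14) + (1·16 − 9·22) + (9·(-11) − (-2)·16)| = 663, so the area is 331.5.
Summing gcd(|Δx|,|Δy|) over the edges gives the boundary count: gcd(12,30) + gcd(10,5) + gcd(5,8) + gcd(8,6) + gcd(11,27) = 6+5+1+2+1 = 15.
Pick's theorem gives I = A − B/2 + 1 = 331.5 − 15/2 + 1 = 325.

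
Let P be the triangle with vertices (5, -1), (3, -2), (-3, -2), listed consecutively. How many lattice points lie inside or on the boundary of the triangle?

The shoelace formula gives twice the area as |[5·(-2) − 3·(-1)] + [3·(-2) − (-3)·(-2)] + [(-3)·(-1) − 5·(-2)]| = 6, so the area is 3.
Summing gcd(|Δx|,|Δy|) over the edges gives the boundary count: gcd(2,1) + gcd(6,0) + gcd(8,1) = 1+6+1 = 8.
Pick's theorem gives I = A − B/2 + 1 = 3 − 8/2 + 1 = 0, so the closed region contains I + B = 0 + 8 = 8 lattice points.

8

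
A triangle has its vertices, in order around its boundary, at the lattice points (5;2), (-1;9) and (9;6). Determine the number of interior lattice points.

The shoelace formula gives twice the area as |[5·9 − (-1)·2] + [(-1)·6 − 9·9] + [9·2 − 5·6]| = 52, so the area is 26.
The number of boundary lattice points is Σ gcd(|Δx|,|Δy|) = gcd(6,7) + gcd(10,3) + gcd(4,4) = 1+1+4 = 6.
Pick's theorem gives I = A − B/2 + 1 = 26 − 6/2 + 1 = 24.

24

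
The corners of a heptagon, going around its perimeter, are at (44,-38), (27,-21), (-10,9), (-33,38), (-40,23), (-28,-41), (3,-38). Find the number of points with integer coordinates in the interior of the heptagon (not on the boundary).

2889

The shoelace formula gives twice the area as |(44·(-21) − 27·(-38)) + (27·9 − (-10)·(-21)) + ((-10)·38 − (-33)·9) + ((-33)·23 − (-40)·38) + ((-40)·(-41) − (-28)·23) + ((-28)·(-38) − 3·(-41)) + (3·(-38) − 44·(-38))| = 5842, so the area is 2921.
Summing gcd(|Δx|,|Δy|) over the edges gives the boundary count: gcd(17,17) + gcd(37,30) + gcd(23,29) + gcd(7,15) + gcd(12,64) + gcd(31,3) + gcd(41,0) = 17+1+1+1+4+1+41 = 66.
By Pick's theorem A = I + B/2 − 1, so I = 2921 − 66/2 + 1 = 2889.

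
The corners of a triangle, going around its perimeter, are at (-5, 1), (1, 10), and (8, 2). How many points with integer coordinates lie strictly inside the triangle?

By the shoelace formula, twice the signed area is |((-5)·10 − 1·1) + (1·2 − 8·10) + (8·1 − (-5)·2)| = 111, so the area is 55.5.
Summing gcd(|Δx|,|Δy|) over the edges gives the boundary count: gcd(6,9) + gcd(7,8) + gcd(13,1) = 3+1+1 = 5.
By Pick's theorem A = I + B/2 − 1, so I = 55.5 − 5/2 + 1 = 54.

54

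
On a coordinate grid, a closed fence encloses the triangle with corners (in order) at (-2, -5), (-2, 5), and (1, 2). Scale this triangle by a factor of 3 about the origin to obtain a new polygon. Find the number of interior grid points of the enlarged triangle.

115

Using the shoelace formula, 2A = |((-2)·5 − (-2)·(-5)) + ((-2)·2 − 1·5) + (1·(-5) − (-2)·2)| = 30, so the area is 15.
Summing gcd(|Δx|,|Δy|) over the edges gives the boundary count: gcd(0,10) + gcd(3,3) + gcd(3,7) = 10+3+1 = 14.
Scaling by 3 multiplies the area by 3² = 9 (so the new area is 135) and multiplies the boundary lattice-point count by 3, giving 42.
By Pick's theorem, the interior count of the dilated polygon is 135 − 42/2 + 1 = 115.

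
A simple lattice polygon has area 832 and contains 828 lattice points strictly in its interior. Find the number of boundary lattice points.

10

Pick's theorem gives A = I + B/2 − 1, so B = 2(A − I + 1) = 2(832 − 828 + 1) = 10.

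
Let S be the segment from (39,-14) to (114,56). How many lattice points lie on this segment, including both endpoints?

The number of lattice points on a segment between lattice points is gcd(|Δx|,|Δy|) + 1 = gcd(75,70) + 1 = 5 + 1 = 6.

6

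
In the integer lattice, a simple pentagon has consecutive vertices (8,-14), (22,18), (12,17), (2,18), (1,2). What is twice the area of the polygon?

By the shoelace formula, twice the signed area is |(8·18 − 22·(-14)) + (22·17 − 12·18) + (12·18 − 2·17) + (2·2 − 1·18) + (1·(-14) − 8·2)| = 748, so the area is 374.

748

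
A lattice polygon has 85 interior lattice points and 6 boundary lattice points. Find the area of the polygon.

87

Pick's theorem states A = I + B/2 − 1, so A = 85 + 6/2 − 1 = 87.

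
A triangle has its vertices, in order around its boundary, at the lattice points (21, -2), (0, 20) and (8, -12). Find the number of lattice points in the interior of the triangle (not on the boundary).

244

By the shoelace formula, twice the signed area is |[21·20 − 0·(-2)] + [0·(-12) − 8·20] + [8·(-2) − 21·(-12)]| = 496, so the area is 248.
Along each edge there are gcd(|Δx|,|Δy|)+1 lattice points, so counting each shared vertex once the boundary has gcd(21,22) + gcd(8,32) + gcd(13,10) = 1+8+1 = 10.
By Pick's theorem A = I + B/2 − 1, so I = 248 − 10/2 + 1 = 244.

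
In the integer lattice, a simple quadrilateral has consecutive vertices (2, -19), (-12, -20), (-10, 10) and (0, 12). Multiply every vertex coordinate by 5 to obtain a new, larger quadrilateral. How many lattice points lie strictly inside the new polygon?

By the shoelace formula, twice the signed area is |[2·(-20) − (-12)·(-19)] + [(-12)·10 − (-10)·(-20)] + [(-10)·12 − 0·10] + [0·(-19) − 2·12]| = 732, so the area is 366.
The number of boundary lattice points is Σ gcd(|Δx|,|Δy|) = gcd(14,1) + gcd(2,30) + gcd(10,2) + gcd(2,31) = 1+2+2+1 = 6.
Scaling by 5 multiplies the area by 5² = 25 (so the new area is 9150) and multiplies the boundary lattice-point count by 5, giving 30.
By Pick's theorem, the interior count of the dilated polygon is 9150 − 30/2 + 1 = 9136.

9136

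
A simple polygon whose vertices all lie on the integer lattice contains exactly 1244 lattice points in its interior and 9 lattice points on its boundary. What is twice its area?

2495

Pick's theorem states A = I + B/2 − 1, so A = 1244 + 9/2 − 1 = 2495/2.
Hence 2A = 2495.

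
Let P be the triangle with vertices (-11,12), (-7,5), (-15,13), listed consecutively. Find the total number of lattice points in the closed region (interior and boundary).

The shoelace formula gives twice the area as |[(-11)·5 − (-7)·12] + [(-7)·13 − (-15)·5] + [(-15)·12 − (-11)·13]| = 24, so the area is 12.
Summing gcd(|Δx|,|Δy|) over the edges gives the boundary count: gcd(4,7) + gcd(8,8) + gcd(4,1) = 1+8+1 = 10.
Pick's theorem gives I = A − B/2 + 1 = 12 − 10/2 + 1 = 8, so the closed region contains I + B = 8 + 10 = 18 lattice points.

18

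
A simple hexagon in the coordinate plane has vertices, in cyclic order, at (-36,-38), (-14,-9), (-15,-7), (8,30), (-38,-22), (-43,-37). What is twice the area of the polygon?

Using the shoelace formula, 2A = |((-36)·(-9) − (-14)·(-38)) + ((-14)·(-7) − (-15)·(-9)) + ((-15)·30 − 8·(-7)) + (8·(-22) − (-38)·30) + ((-38)·(-37) − (-43)·(-22)) + ((-43)·(-38) − (-36)·(-37))| = 1087, so the area is 543.5.

1087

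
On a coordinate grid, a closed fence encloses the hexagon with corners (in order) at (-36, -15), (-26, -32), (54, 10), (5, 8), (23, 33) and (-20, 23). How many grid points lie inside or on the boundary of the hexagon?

2460

Using the shoelace formula, 2A = |[(-36)·(-32) − (-26)·(-15)] + [(-26)·10 − 54·(-32)] + [54·8 − 5·10] + [5·33 − 23·8] + [23·23 − (-20)·33] + [(-20)·(-15) − (-36)·23]| = 4910, so the area is 2455.
Along each edge there are gcd(|Δx|,|Δy|)+1 lattice points, so counting each shared vertex once the boundary has gcd(10,17) + gcd(80,42) + gcd(49,2) + gcd(18,25) + gcd(43,10) + gcd(16,38) = 1+2+1+1+1+2 = 8.
Pick's theorem gives I = A − B/2 + 1 = 2455 − 8/2 + 1 = 2452, so the closed region contains I + B = 2452 + 8 = 2460 lattice points.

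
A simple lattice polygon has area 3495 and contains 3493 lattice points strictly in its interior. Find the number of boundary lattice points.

6

Pick's theorem gives A = I + B/2 − 1, so B = 2(A − I + 1) = 2(3495 − 3493 + 1) = 6.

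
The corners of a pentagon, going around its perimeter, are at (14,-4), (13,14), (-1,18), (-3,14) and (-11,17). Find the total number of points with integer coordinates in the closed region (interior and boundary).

By the shoelace formula, twice the signed area is |(14·14 − 13·(-4)) + (13·18 − (-1)·14) + ((-1)·14 − (-3)·18) + ((-3)·17 − (-11)·14) + ((-11)·(-4) − 14·17)| = 445, so the area is 445/2.
Along each edge there are gcd(|Δx|,|Δy|)+1 lattice points, so counting each shared vertex once the boundary has gcd(1,18) + gcd(14,4) + gcd(2,4) + gcd(8,3) + gcd(25,21) = 1+2+2+1+1 = 7.
Pick's theorem gives I = A − B/2 + 1 = 445/2 − 7/2 + 1 = 220, so the closed region contains I + B = 220 + 7 = 227 lattice points.

227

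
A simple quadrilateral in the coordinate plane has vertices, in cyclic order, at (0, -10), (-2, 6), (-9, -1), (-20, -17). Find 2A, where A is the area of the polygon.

369

Using the shoelace formula, 2A = |[0·6 − (-2)·(-10)] + [(-2)·(-1) − (-9)·6] + [(-9)·(-17) − (-20)·(-1)] + [(-20)·(-10) − 0·(-17)]| = 369, so the area is 369/2.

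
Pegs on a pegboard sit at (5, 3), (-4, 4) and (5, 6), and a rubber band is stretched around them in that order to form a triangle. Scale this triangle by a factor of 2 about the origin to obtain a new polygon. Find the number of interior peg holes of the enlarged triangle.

The shoelace formula gives twice the area as |(5·4 − (-4)·3) + ((-4)·6 − 5·4) + (5·3 − 5·6)| = 27, so the area is 27/2.
Summing gcd(|Δx|,|Δy|) over the edges gives the boundary count: gcd(9,1) + gcd(9,2) + gcd(0,3) = 1+1+3 = 5.
Scaling by 2 multiplies the area by 2² = 4 (so the new area is 54) and multiplies the boundary lattice-point count by 2, giving 10.
By Pick's theorem, the interior count of the dilated polygon is 54 − 10/2 + 1 = 50.

50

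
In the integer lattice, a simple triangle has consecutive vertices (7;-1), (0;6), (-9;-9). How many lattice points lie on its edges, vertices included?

The number of boundary lattice points is Σ gcd(|Δx|,|Δy|) = gcd(7,7) + gcd(9,15) + gcd(16,8) = 7+3+8 = 18.

18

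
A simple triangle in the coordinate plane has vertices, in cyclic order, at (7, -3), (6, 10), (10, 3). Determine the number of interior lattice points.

21

The shoelace formula gives twice the area as |[7·10 − 6·(-3)] + [6·3 − 10·10] + [10·(-3) − 7·3]| = 45, so the area is 45/2.
The number of boundary lattice points is Σ gcd(|Δx|,|Δy|) = gcd(1,13) + gcd(4,7) + gcd(3,6) = 1+1+3 = 5.
By Pick's theorem A = I + B/2 − 1, so I = 45/2 − 5/2 + 1 = 21.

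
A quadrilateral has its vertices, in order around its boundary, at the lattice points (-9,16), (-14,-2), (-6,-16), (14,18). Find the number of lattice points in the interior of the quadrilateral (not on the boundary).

By the shoelace formula, twice the signed area is |((-9)·(-2) − (-14)·16) + ((-14)·(-16) − (-6)·(-2)) + ((-6)·18 − 14·(-16)) + (14·16 − (-9)·18)| = 956, so the area is 478.
Along each edge there are gcd(|Δx|,|Δy|)+1 lattice points, so counting each shared vertex once the boundary has gcd(5,18) + gcd(8,14) + gcd(20,34) + gcd(23,2) = 1+2+2+1 = 6.
Pick's theorem gives I = A − B/2 + 1 = 478 − 6/2 + 1 = 476.

476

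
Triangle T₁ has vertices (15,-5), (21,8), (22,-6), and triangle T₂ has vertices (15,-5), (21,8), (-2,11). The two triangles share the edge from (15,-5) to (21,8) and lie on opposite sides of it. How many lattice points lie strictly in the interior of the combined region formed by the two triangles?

206

The union is the simple quadrilateral with vertices (15,-5), (22,-6), (21,8), (-2,11) in order.
Using the shoelace formula, 2A = |[15·(-6) − 22·(-5)] + [22·8 − 21·(-6)] + [21·11 − (-2)·8] + [(-2)·(-5) − 15·11]| = 414, so the area is 207.
Summing gcd(|Δx|,|Δy|) over the edges gives the boundary count: gcd(7,1) + gcd(1,14) + gcd(23,3) + gcd(17,16) = 1+1+1+1 = 4.
By Pick's theorem I = A − B/2 + 1 = 207 − 4/2 + 1 = 206.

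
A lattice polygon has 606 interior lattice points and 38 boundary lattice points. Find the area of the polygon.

624

Pick's theorem states A = I + B/2 − 1, so A = 606 + 38/2 − 1 = 624.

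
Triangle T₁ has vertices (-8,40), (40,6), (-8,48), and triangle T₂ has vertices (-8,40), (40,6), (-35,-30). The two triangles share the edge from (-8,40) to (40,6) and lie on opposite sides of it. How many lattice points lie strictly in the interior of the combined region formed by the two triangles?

The union is the simple quadrilateral with vertices (-8,40), (-8,48), (40,6), (-35,-30) in order.
The shoelace formula gives twice the area as |((-8)·48 − (-8)·40) + ((-8)·6 − 40·48) + (40·(-30) − (-35)·6) + ((-35)·40 − (-8)·(-30))| = 4662, so the area is 2331.
The number of boundary lattice points is Σ gcd(|Δx|,|Δy|) = gcd(0,8) + gcd(48,42) + gcd(75,36) + gcd(27,70) = 8+6+3+1 = 18.
By Pick's theorem I = A − B/2 + 1 = 2331 − 18/2 + 1 = 2323.

2323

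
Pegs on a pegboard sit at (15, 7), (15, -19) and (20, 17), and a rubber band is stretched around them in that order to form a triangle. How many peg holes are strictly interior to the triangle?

50

The shoelace formula gives twice the area as |[15·(-19) − 15·7] + [15·17 − 20·(-19)] + [20·7 − 15·17]| = 130, so the area is 65.
Along each edge there are gcd(|Δx|,|Δy|)+1 lattice points, so counting each shared vertex once the boundary has gcd(0,26) + gcd(5,36) + gcd(5,10) = 26+1+5 = 32.
Pick's theorem gives I = A − B/2 + 1 = 65 − 32/2 + 1 = 50.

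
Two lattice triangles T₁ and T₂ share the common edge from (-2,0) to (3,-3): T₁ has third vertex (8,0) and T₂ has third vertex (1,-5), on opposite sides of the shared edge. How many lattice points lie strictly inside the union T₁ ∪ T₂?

17

The union is the simple quadrilateral with vertices (-2,0), (8,0), (3,-3), (1,-5) in order.
The shoelace formula gives twice the area as |[(-2)·0 − 8·0] + [8·(-3) − 3·0] + [3·(-5) − 1·(-3)] + [1·0 − (-2)·(-5)]| = 46, so the area is 23.
Along each edge there are gcd(|Δx|,|Δy|)+1 lattice points, so counting each shared vertex once the boundary has gcd(10,0) + gcd(5,3) + gcd(2,2) + gcd(3,5) = 10+1+2+1 = 14.
By Pick's theorem I = A − B/2 + 1 = 23 − 14/2 + 1 = 17.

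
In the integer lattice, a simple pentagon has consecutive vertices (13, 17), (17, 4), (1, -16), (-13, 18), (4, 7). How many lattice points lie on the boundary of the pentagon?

9

Along each edge there are gcd(|Δx|,|Δy|)+1 lattice points, so counting each shared vertex once the boundary has gcd(4,13) + gcd(16,20) + gcd(14,34) + gcd(17,11) + gcd(9,10) = 1+4+2+1+1 = 9.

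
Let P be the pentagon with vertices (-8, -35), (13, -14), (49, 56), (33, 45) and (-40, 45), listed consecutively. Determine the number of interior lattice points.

Using the shoelace formula, 2A = |[(-8)·(-14) − 13·(-35)] + [13·56 − 49·(-14)] + [49·45 − 33·56] + [33·45 − (-40)·45] + [(-40)·(-35) − (-8)·45]| = 7383, so the area is 3691.5.
Summing gcd(|Δx|,|Δy|) over the edges gives the boundary count: gcd(21,21) + gcd(36,70) + gcd(16,11) + gcd(73,0) + gcd(32,80) = 21+2+1+73+16 = 113.
By Pick's theorem A = I + B/2 − 1, so I = 3691.5 − 113/2 + 1 = 3636.

3636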